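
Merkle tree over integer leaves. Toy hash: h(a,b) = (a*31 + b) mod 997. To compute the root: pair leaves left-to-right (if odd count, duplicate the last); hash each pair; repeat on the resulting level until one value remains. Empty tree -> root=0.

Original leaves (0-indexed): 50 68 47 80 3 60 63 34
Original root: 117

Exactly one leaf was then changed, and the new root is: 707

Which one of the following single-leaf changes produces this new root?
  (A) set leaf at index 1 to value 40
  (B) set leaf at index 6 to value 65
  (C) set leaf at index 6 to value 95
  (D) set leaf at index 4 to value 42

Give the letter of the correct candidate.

Original leaves: [50, 68, 47, 80, 3, 60, 63, 34]
Target new root: 707
Try each candidate change and compute the resulting root:
Candidate A: set leaf[1] = 40 -> leaves = [50, 40, 47, 80, 3, 60, 63, 34]
  L0: [50, 40, 47, 80, 3, 60, 63, 34]
  L1: h(50,40)=(50*31+40)%997=593 h(47,80)=(47*31+80)%997=540 h(3,60)=(3*31+60)%997=153 h(63,34)=(63*31+34)%997=990 -> [593, 540, 153, 990]
  L2: h(593,540)=(593*31+540)%997=977 h(153,990)=(153*31+990)%997=748 -> [977, 748]
  L3: h(977,748)=(977*31+748)%997=128 -> [128]
  root = 128 != target 707
Candidate B: set leaf[6] = 65 -> leaves = [50, 68, 47, 80, 3, 60, 65, 34]
  L0: [50, 68, 47, 80, 3, 60, 65, 34]
  L1: h(50,68)=(50*31+68)%997=621 h(47,80)=(47*31+80)%997=540 h(3,60)=(3*31+60)%997=153 h(65,34)=(65*31+34)%997=55 -> [621, 540, 153, 55]
  L2: h(621,540)=(621*31+540)%997=848 h(153,55)=(153*31+55)%997=810 -> [848, 810]
  L3: h(848,810)=(848*31+810)%997=179 -> [179]
  root = 179 != target 707
Candidate C: set leaf[6] = 95 -> leaves = [50, 68, 47, 80, 3, 60, 95, 34]
  L0: [50, 68, 47, 80, 3, 60, 95, 34]
  L1: h(50,68)=(50*31+68)%997=621 h(47,80)=(47*31+80)%997=540 h(3,60)=(3*31+60)%997=153 h(95,34)=(95*31+34)%997=985 -> [621, 540, 153, 985]
  L2: h(621,540)=(621*31+540)%997=848 h(153,985)=(153*31+985)%997=743 -> [848, 743]
  L3: h(848,743)=(848*31+743)%997=112 -> [112]
  root = 112 != target 707
Candidate D: set leaf[4] = 42 -> leaves = [50, 68, 47, 80, 42, 60, 63, 34]
  L0: [50, 68, 47, 80, 42, 60, 63, 34]
  L1: h(50,68)=(50*31+68)%997=621 h(47,80)=(47*31+80)%997=540 h(42,60)=(42*31+60)%997=365 h(63,34)=(63*31+34)%997=990 -> [621, 540, 365, 990]
  L2: h(621,540)=(621*31+540)%997=848 h(365,990)=(365*31+990)%997=341 -> [848, 341]
  L3: h(848,341)=(848*31+341)%997=707 -> [707]
  root = 707 == target 707  ** MATCH **
Candidate D produces the target root.

Answer: D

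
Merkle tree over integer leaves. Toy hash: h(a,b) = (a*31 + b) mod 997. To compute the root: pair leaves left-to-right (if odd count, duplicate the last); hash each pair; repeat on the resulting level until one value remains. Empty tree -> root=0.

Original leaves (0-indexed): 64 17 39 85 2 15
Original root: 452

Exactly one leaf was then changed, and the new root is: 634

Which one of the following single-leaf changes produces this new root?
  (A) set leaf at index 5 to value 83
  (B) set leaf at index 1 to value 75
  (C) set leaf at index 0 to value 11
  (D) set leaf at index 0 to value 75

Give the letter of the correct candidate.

Answer: A

Derivation:
Original leaves: [64, 17, 39, 85, 2, 15]
Target new root: 634
Try each candidate change and compute the resulting root:
Candidate A: set leaf[5] = 83 -> leaves = [64, 17, 39, 85, 2, 83]
  L0: [64, 17, 39, 85, 2, 83]
  L1: h(64,17)=(64*31+17)%997=7 h(39,85)=(39*31+85)%997=297 h(2,83)=(2*31+83)%997=145 -> [7, 297, 145]
  L2: h(7,297)=(7*31+297)%997=514 h(145,145)=(145*31+145)%997=652 -> [514, 652]
  L3: h(514,652)=(514*31+652)%997=634 -> [634]
  root = 634 == target 634  ** MATCH **
Candidate B: set leaf[1] = 75 -> leaves = [64, 75, 39, 85, 2, 15]
  L0: [64, 75, 39, 85, 2, 15]
  L1: h(64,75)=(64*31+75)%997=65 h(39,85)=(39*31+85)%997=297 h(2,15)=(2*31+15)%997=77 -> [65, 297, 77]
  L2: h(65,297)=(65*31+297)%997=318 h(77,77)=(77*31+77)%997=470 -> [318, 470]
  L3: h(318,470)=(318*31+470)%997=358 -> [358]
  root = 358 != target 634
Candidate C: set leaf[0] = 11 -> leaves = [11, 17, 39, 85, 2, 15]
  L0: [11, 17, 39, 85, 2, 15]
  L1: h(11,17)=(11*31+17)%997=358 h(39,85)=(39*31+85)%997=297 h(2,15)=(2*31+15)%997=77 -> [358, 297, 77]
  L2: h(358,297)=(358*31+297)%997=428 h(77,77)=(77*31+77)%997=470 -> [428, 470]
  L3: h(428,470)=(428*31+470)%997=777 -> [777]
  root = 777 != target 634
Candidate D: set leaf[0] = 75 -> leaves = [75, 17, 39, 85, 2, 15]
  L0: [75, 17, 39, 85, 2, 15]
  L1: h(75,17)=(75*31+17)%997=348 h(39,85)=(39*31+85)%997=297 h(2,15)=(2*31+15)%997=77 -> [348, 297, 77]
  L2: h(348,297)=(348*31+297)%997=118 h(77,77)=(77*31+77)%997=470 -> [118, 470]
  L3: h(118,470)=(118*31+470)%997=140 -> [140]
  root = 140 != target 634
Candidate A produces the target root.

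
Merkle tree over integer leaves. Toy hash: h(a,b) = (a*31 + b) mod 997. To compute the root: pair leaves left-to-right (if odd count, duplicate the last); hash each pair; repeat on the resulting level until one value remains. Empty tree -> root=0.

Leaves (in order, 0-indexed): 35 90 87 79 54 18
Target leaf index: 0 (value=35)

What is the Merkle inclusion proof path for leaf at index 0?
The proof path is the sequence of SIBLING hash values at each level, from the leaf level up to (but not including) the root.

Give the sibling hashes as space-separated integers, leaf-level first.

Answer: 90 782 306

Derivation:
L0 (leaves): [35, 90, 87, 79, 54, 18], target index=0
L1: h(35,90)=(35*31+90)%997=178 [pair 0] h(87,79)=(87*31+79)%997=782 [pair 1] h(54,18)=(54*31+18)%997=695 [pair 2] -> [178, 782, 695]
  Sibling for proof at L0: 90
L2: h(178,782)=(178*31+782)%997=318 [pair 0] h(695,695)=(695*31+695)%997=306 [pair 1] -> [318, 306]
  Sibling for proof at L1: 782
L3: h(318,306)=(318*31+306)%997=194 [pair 0] -> [194]
  Sibling for proof at L2: 306
Root: 194
Proof path (sibling hashes from leaf to root): [90, 782, 306]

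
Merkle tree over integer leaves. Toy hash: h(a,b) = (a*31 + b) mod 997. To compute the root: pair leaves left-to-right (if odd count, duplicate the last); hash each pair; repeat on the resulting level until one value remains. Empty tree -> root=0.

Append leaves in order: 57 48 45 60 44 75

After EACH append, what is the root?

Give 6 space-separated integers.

After append 57 (leaves=[57]):
  L0: [57]
  root=57
After append 48 (leaves=[57, 48]):
  L0: [57, 48]
  L1: h(57,48)=(57*31+48)%997=818 -> [818]
  root=818
After append 45 (leaves=[57, 48, 45]):
  L0: [57, 48, 45]
  L1: h(57,48)=(57*31+48)%997=818 h(45,45)=(45*31+45)%997=443 -> [818, 443]
  L2: h(818,443)=(818*31+443)%997=876 -> [876]
  root=876
After append 60 (leaves=[57, 48, 45, 60]):
  L0: [57, 48, 45, 60]
  L1: h(57,48)=(57*31+48)%997=818 h(45,60)=(45*31+60)%997=458 -> [818, 458]
  L2: h(818,458)=(818*31+458)%997=891 -> [891]
  root=891
After append 44 (leaves=[57, 48, 45, 60, 44]):
  L0: [57, 48, 45, 60, 44]
  L1: h(57,48)=(57*31+48)%997=818 h(45,60)=(45*31+60)%997=458 h(44,44)=(44*31+44)%997=411 -> [818, 458, 411]
  L2: h(818,458)=(818*31+458)%997=891 h(411,411)=(411*31+411)%997=191 -> [891, 191]
  L3: h(891,191)=(891*31+191)%997=893 -> [893]
  root=893
After append 75 (leaves=[57, 48, 45, 60, 44, 75]):
  L0: [57, 48, 45, 60, 44, 75]
  L1: h(57,48)=(57*31+48)%997=818 h(45,60)=(45*31+60)%997=458 h(44,75)=(44*31+75)%997=442 -> [818, 458, 442]
  L2: h(818,458)=(818*31+458)%997=891 h(442,442)=(442*31+442)%997=186 -> [891, 186]
  L3: h(891,186)=(891*31+186)%997=888 -> [888]
  root=888

Answer: 57 818 876 891 893 888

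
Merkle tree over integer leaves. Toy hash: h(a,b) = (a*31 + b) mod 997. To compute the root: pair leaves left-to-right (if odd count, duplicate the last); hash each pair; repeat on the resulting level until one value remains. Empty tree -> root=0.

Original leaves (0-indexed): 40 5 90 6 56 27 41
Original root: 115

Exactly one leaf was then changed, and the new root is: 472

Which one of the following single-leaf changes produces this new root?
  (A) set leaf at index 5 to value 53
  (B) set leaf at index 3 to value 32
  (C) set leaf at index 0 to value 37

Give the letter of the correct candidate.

Original leaves: [40, 5, 90, 6, 56, 27, 41]
Target new root: 472
Try each candidate change and compute the resulting root:
Candidate A: set leaf[5] = 53 -> leaves = [40, 5, 90, 6, 56, 53, 41]
  L0: [40, 5, 90, 6, 56, 53, 41]
  L1: h(40,5)=(40*31+5)%997=248 h(90,6)=(90*31+6)%997=802 h(56,53)=(56*31+53)%997=792 h(41,41)=(41*31+41)%997=315 -> [248, 802, 792, 315]
  L2: h(248,802)=(248*31+802)%997=514 h(792,315)=(792*31+315)%997=939 -> [514, 939]
  L3: h(514,939)=(514*31+939)%997=921 -> [921]
  root = 921 != target 472
Candidate B: set leaf[3] = 32 -> leaves = [40, 5, 90, 32, 56, 27, 41]
  L0: [40, 5, 90, 32, 56, 27, 41]
  L1: h(40,5)=(40*31+5)%997=248 h(90,32)=(90*31+32)%997=828 h(56,27)=(56*31+27)%997=766 h(41,41)=(41*31+41)%997=315 -> [248, 828, 766, 315]
  L2: h(248,828)=(248*31+828)%997=540 h(766,315)=(766*31+315)%997=133 -> [540, 133]
  L3: h(540,133)=(540*31+133)%997=921 -> [921]
  root = 921 != target 472
Candidate C: set leaf[0] = 37 -> leaves = [37, 5, 90, 6, 56, 27, 41]
  L0: [37, 5, 90, 6, 56, 27, 41]
  L1: h(37,5)=(37*31+5)%997=155 h(90,6)=(90*31+6)%997=802 h(56,27)=(56*31+27)%997=766 h(41,41)=(41*31+41)%997=315 -> [155, 802, 766, 315]
  L2: h(155,802)=(155*31+802)%997=622 h(766,315)=(766*31+315)%997=133 -> [622, 133]
  L3: h(622,133)=(622*31+133)%997=472 -> [472]
  root = 472 == target 472  ** MATCH **
Candidate C produces the target root.

Answer: C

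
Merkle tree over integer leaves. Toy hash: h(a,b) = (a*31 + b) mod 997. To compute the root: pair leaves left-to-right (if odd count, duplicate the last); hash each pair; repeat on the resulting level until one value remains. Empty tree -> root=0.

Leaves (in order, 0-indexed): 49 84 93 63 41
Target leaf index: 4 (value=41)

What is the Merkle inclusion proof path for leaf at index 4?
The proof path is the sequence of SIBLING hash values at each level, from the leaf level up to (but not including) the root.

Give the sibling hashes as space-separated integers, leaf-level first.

L0 (leaves): [49, 84, 93, 63, 41], target index=4
L1: h(49,84)=(49*31+84)%997=606 [pair 0] h(93,63)=(93*31+63)%997=952 [pair 1] h(41,41)=(41*31+41)%997=315 [pair 2] -> [606, 952, 315]
  Sibling for proof at L0: 41
L2: h(606,952)=(606*31+952)%997=795 [pair 0] h(315,315)=(315*31+315)%997=110 [pair 1] -> [795, 110]
  Sibling for proof at L1: 315
L3: h(795,110)=(795*31+110)%997=827 [pair 0] -> [827]
  Sibling for proof at L2: 795
Root: 827
Proof path (sibling hashes from leaf to root): [41, 315, 795]

Answer: 41 315 795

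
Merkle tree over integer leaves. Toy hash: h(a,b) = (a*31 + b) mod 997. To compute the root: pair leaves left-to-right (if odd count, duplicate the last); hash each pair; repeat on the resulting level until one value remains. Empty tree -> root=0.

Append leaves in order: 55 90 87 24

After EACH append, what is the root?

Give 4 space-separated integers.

After append 55 (leaves=[55]):
  L0: [55]
  root=55
After append 90 (leaves=[55, 90]):
  L0: [55, 90]
  L1: h(55,90)=(55*31+90)%997=798 -> [798]
  root=798
After append 87 (leaves=[55, 90, 87]):
  L0: [55, 90, 87]
  L1: h(55,90)=(55*31+90)%997=798 h(87,87)=(87*31+87)%997=790 -> [798, 790]
  L2: h(798,790)=(798*31+790)%997=603 -> [603]
  root=603
After append 24 (leaves=[55, 90, 87, 24]):
  L0: [55, 90, 87, 24]
  L1: h(55,90)=(55*31+90)%997=798 h(87,24)=(87*31+24)%997=727 -> [798, 727]
  L2: h(798,727)=(798*31+727)%997=540 -> [540]
  root=540

Answer: 55 798 603 540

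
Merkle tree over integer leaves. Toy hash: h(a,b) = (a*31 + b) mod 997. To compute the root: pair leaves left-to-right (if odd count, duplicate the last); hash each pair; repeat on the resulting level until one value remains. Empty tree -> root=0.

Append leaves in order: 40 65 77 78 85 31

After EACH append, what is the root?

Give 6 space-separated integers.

After append 40 (leaves=[40]):
  L0: [40]
  root=40
After append 65 (leaves=[40, 65]):
  L0: [40, 65]
  L1: h(40,65)=(40*31+65)%997=308 -> [308]
  root=308
After append 77 (leaves=[40, 65, 77]):
  L0: [40, 65, 77]
  L1: h(40,65)=(40*31+65)%997=308 h(77,77)=(77*31+77)%997=470 -> [308, 470]
  L2: h(308,470)=(308*31+470)%997=48 -> [48]
  root=48
After append 78 (leaves=[40, 65, 77, 78]):
  L0: [40, 65, 77, 78]
  L1: h(40,65)=(40*31+65)%997=308 h(77,78)=(77*31+78)%997=471 -> [308, 471]
  L2: h(308,471)=(308*31+471)%997=49 -> [49]
  root=49
After append 85 (leaves=[40, 65, 77, 78, 85]):
  L0: [40, 65, 77, 78, 85]
  L1: h(40,65)=(40*31+65)%997=308 h(77,78)=(77*31+78)%997=471 h(85,85)=(85*31+85)%997=726 -> [308, 471, 726]
  L2: h(308,471)=(308*31+471)%997=49 h(726,726)=(726*31+726)%997=301 -> [49, 301]
  L3: h(49,301)=(49*31+301)%997=823 -> [823]
  root=823
After append 31 (leaves=[40, 65, 77, 78, 85, 31]):
  L0: [40, 65, 77, 78, 85, 31]
  L1: h(40,65)=(40*31+65)%997=308 h(77,78)=(77*31+78)%997=471 h(85,31)=(85*31+31)%997=672 -> [308, 471, 672]
  L2: h(308,471)=(308*31+471)%997=49 h(672,672)=(672*31+672)%997=567 -> [49, 567]
  L3: h(49,567)=(49*31+567)%997=92 -> [92]
  root=92

Answer: 40 308 48 49 823 92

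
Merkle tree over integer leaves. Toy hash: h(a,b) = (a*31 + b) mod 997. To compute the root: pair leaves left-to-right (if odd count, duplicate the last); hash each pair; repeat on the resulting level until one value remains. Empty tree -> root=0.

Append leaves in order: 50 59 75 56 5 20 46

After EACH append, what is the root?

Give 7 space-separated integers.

After append 50 (leaves=[50]):
  L0: [50]
  root=50
After append 59 (leaves=[50, 59]):
  L0: [50, 59]
  L1: h(50,59)=(50*31+59)%997=612 -> [612]
  root=612
After append 75 (leaves=[50, 59, 75]):
  L0: [50, 59, 75]
  L1: h(50,59)=(50*31+59)%997=612 h(75,75)=(75*31+75)%997=406 -> [612, 406]
  L2: h(612,406)=(612*31+406)%997=435 -> [435]
  root=435
After append 56 (leaves=[50, 59, 75, 56]):
  L0: [50, 59, 75, 56]
  L1: h(50,59)=(50*31+59)%997=612 h(75,56)=(75*31+56)%997=387 -> [612, 387]
  L2: h(612,387)=(612*31+387)%997=416 -> [416]
  root=416
After append 5 (leaves=[50, 59, 75, 56, 5]):
  L0: [50, 59, 75, 56, 5]
  L1: h(50,59)=(50*31+59)%997=612 h(75,56)=(75*31+56)%997=387 h(5,5)=(5*31+5)%997=160 -> [612, 387, 160]
  L2: h(612,387)=(612*31+387)%997=416 h(160,160)=(160*31+160)%997=135 -> [416, 135]
  L3: h(416,135)=(416*31+135)%997=70 -> [70]
  root=70
After append 20 (leaves=[50, 59, 75, 56, 5, 20]):
  L0: [50, 59, 75, 56, 5, 20]
  L1: h(50,59)=(50*31+59)%997=612 h(75,56)=(75*31+56)%997=387 h(5,20)=(5*31+20)%997=175 -> [612, 387, 175]
  L2: h(612,387)=(612*31+387)%997=416 h(175,175)=(175*31+175)%997=615 -> [416, 615]
  L3: h(416,615)=(416*31+615)%997=550 -> [550]
  root=550
After append 46 (leaves=[50, 59, 75, 56, 5, 20, 46]):
  L0: [50, 59, 75, 56, 5, 20, 46]
  L1: h(50,59)=(50*31+59)%997=612 h(75,56)=(75*31+56)%997=387 h(5,20)=(5*31+20)%997=175 h(46,46)=(46*31+46)%997=475 -> [612, 387, 175, 475]
  L2: h(612,387)=(612*31+387)%997=416 h(175,475)=(175*31+475)%997=915 -> [416, 915]
  L3: h(416,915)=(416*31+915)%997=850 -> [850]
  root=850

Answer: 50 612 435 416 70 550 850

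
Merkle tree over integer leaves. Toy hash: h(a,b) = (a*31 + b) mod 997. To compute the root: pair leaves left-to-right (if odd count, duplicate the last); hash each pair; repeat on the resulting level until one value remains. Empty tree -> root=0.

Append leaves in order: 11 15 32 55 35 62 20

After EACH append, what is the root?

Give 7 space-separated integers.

After append 11 (leaves=[11]):
  L0: [11]
  root=11
After append 15 (leaves=[11, 15]):
  L0: [11, 15]
  L1: h(11,15)=(11*31+15)%997=356 -> [356]
  root=356
After append 32 (leaves=[11, 15, 32]):
  L0: [11, 15, 32]
  L1: h(11,15)=(11*31+15)%997=356 h(32,32)=(32*31+32)%997=27 -> [356, 27]
  L2: h(356,27)=(356*31+27)%997=96 -> [96]
  root=96
After append 55 (leaves=[11, 15, 32, 55]):
  L0: [11, 15, 32, 55]
  L1: h(11,15)=(11*31+15)%997=356 h(32,55)=(32*31+55)%997=50 -> [356, 50]
  L2: h(356,50)=(356*31+50)%997=119 -> [119]
  root=119
After append 35 (leaves=[11, 15, 32, 55, 35]):
  L0: [11, 15, 32, 55, 35]
  L1: h(11,15)=(11*31+15)%997=356 h(32,55)=(32*31+55)%997=50 h(35,35)=(35*31+35)%997=123 -> [356, 50, 123]
  L2: h(356,50)=(356*31+50)%997=119 h(123,123)=(123*31+123)%997=945 -> [119, 945]
  L3: h(119,945)=(119*31+945)%997=646 -> [646]
  root=646
After append 62 (leaves=[11, 15, 32, 55, 35, 62]):
  L0: [11, 15, 32, 55, 35, 62]
  L1: h(11,15)=(11*31+15)%997=356 h(32,55)=(32*31+55)%997=50 h(35,62)=(35*31+62)%997=150 -> [356, 50, 150]
  L2: h(356,50)=(356*31+50)%997=119 h(150,150)=(150*31+150)%997=812 -> [119, 812]
  L3: h(119,812)=(119*31+812)%997=513 -> [513]
  root=513
After append 20 (leaves=[11, 15, 32, 55, 35, 62, 20]):
  L0: [11, 15, 32, 55, 35, 62, 20]
  L1: h(11,15)=(11*31+15)%997=356 h(32,55)=(32*31+55)%997=50 h(35,62)=(35*31+62)%997=150 h(20,20)=(20*31+20)%997=640 -> [356, 50, 150, 640]
  L2: h(356,50)=(356*31+50)%997=119 h(150,640)=(150*31+640)%997=305 -> [119, 305]
  L3: h(119,305)=(119*31+305)%997=6 -> [6]
  root=6

Answer: 11 356 96 119 646 513 6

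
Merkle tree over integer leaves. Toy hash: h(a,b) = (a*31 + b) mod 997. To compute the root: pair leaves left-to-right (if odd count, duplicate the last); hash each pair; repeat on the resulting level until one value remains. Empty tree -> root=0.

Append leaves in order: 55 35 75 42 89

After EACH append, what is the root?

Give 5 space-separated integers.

After append 55 (leaves=[55]):
  L0: [55]
  root=55
After append 35 (leaves=[55, 35]):
  L0: [55, 35]
  L1: h(55,35)=(55*31+35)%997=743 -> [743]
  root=743
After append 75 (leaves=[55, 35, 75]):
  L0: [55, 35, 75]
  L1: h(55,35)=(55*31+35)%997=743 h(75,75)=(75*31+75)%997=406 -> [743, 406]
  L2: h(743,406)=(743*31+406)%997=508 -> [508]
  root=508
After append 42 (leaves=[55, 35, 75, 42]):
  L0: [55, 35, 75, 42]
  L1: h(55,35)=(55*31+35)%997=743 h(75,42)=(75*31+42)%997=373 -> [743, 373]
  L2: h(743,373)=(743*31+373)%997=475 -> [475]
  root=475
After append 89 (leaves=[55, 35, 75, 42, 89]):
  L0: [55, 35, 75, 42, 89]
  L1: h(55,35)=(55*31+35)%997=743 h(75,42)=(75*31+42)%997=373 h(89,89)=(89*31+89)%997=854 -> [743, 373, 854]
  L2: h(743,373)=(743*31+373)%997=475 h(854,854)=(854*31+854)%997=409 -> [475, 409]
  L3: h(475,409)=(475*31+409)%997=179 -> [179]
  root=179

Answer: 55 743 508 475 179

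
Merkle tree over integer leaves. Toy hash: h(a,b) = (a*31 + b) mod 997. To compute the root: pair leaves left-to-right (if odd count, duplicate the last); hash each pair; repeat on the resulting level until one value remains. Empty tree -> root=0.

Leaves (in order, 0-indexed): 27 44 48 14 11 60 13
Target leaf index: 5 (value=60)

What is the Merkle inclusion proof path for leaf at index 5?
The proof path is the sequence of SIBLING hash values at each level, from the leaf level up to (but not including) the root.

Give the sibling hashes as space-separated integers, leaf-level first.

Answer: 11 416 897

Derivation:
L0 (leaves): [27, 44, 48, 14, 11, 60, 13], target index=5
L1: h(27,44)=(27*31+44)%997=881 [pair 0] h(48,14)=(48*31+14)%997=505 [pair 1] h(11,60)=(11*31+60)%997=401 [pair 2] h(13,13)=(13*31+13)%997=416 [pair 3] -> [881, 505, 401, 416]
  Sibling for proof at L0: 11
L2: h(881,505)=(881*31+505)%997=897 [pair 0] h(401,416)=(401*31+416)%997=883 [pair 1] -> [897, 883]
  Sibling for proof at L1: 416
L3: h(897,883)=(897*31+883)%997=774 [pair 0] -> [774]
  Sibling for proof at L2: 897
Root: 774
Proof path (sibling hashes from leaf to root): [11, 416, 897]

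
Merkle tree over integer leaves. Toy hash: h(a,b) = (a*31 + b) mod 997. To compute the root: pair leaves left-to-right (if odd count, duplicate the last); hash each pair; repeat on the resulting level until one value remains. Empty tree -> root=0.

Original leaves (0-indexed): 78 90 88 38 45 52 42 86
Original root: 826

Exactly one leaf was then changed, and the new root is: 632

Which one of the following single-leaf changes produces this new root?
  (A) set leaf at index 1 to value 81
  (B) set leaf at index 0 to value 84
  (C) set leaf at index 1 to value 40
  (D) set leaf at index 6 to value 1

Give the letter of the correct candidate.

Original leaves: [78, 90, 88, 38, 45, 52, 42, 86]
Target new root: 632
Try each candidate change and compute the resulting root:
Candidate A: set leaf[1] = 81 -> leaves = [78, 81, 88, 38, 45, 52, 42, 86]
  L0: [78, 81, 88, 38, 45, 52, 42, 86]
  L1: h(78,81)=(78*31+81)%997=505 h(88,38)=(88*31+38)%997=772 h(45,52)=(45*31+52)%997=450 h(42,86)=(42*31+86)%997=391 -> [505, 772, 450, 391]
  L2: h(505,772)=(505*31+772)%997=475 h(450,391)=(450*31+391)%997=383 -> [475, 383]
  L3: h(475,383)=(475*31+383)%997=153 -> [153]
  root = 153 != target 632
Candidate B: set leaf[0] = 84 -> leaves = [84, 90, 88, 38, 45, 52, 42, 86]
  L0: [84, 90, 88, 38, 45, 52, 42, 86]
  L1: h(84,90)=(84*31+90)%997=700 h(88,38)=(88*31+38)%997=772 h(45,52)=(45*31+52)%997=450 h(42,86)=(42*31+86)%997=391 -> [700, 772, 450, 391]
  L2: h(700,772)=(700*31+772)%997=538 h(450,391)=(450*31+391)%997=383 -> [538, 383]
  L3: h(538,383)=(538*31+383)%997=112 -> [112]
  root = 112 != target 632
Candidate C: set leaf[1] = 40 -> leaves = [78, 40, 88, 38, 45, 52, 42, 86]
  L0: [78, 40, 88, 38, 45, 52, 42, 86]
  L1: h(78,40)=(78*31+40)%997=464 h(88,38)=(88*31+38)%997=772 h(45,52)=(45*31+52)%997=450 h(42,86)=(42*31+86)%997=391 -> [464, 772, 450, 391]
  L2: h(464,772)=(464*31+772)%997=201 h(450,391)=(450*31+391)%997=383 -> [201, 383]
  L3: h(201,383)=(201*31+383)%997=632 -> [632]
  root = 632 == target 632  ** MATCH **
Candidate D: set leaf[6] = 1 -> leaves = [78, 90, 88, 38, 45, 52, 1, 86]
  L0: [78, 90, 88, 38, 45, 52, 1, 86]
  L1: h(78,90)=(78*31+90)%997=514 h(88,38)=(88*31+38)%997=772 h(45,52)=(45*31+52)%997=450 h(1,86)=(1*31+86)%997=117 -> [514, 772, 450, 117]
  L2: h(514,772)=(514*31+772)%997=754 h(450,117)=(450*31+117)%997=109 -> [754, 109]
  L3: h(754,109)=(754*31+109)%997=552 -> [552]
  root = 552 != target 632
Candidate C produces the target root.

Answer: C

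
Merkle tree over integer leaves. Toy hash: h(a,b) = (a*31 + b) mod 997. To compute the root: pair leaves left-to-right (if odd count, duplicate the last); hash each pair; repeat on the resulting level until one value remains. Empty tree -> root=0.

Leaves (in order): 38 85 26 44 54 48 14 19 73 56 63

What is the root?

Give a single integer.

Answer: 540

Derivation:
L0: [38, 85, 26, 44, 54, 48, 14, 19, 73, 56, 63]
L1: h(38,85)=(38*31+85)%997=266 h(26,44)=(26*31+44)%997=850 h(54,48)=(54*31+48)%997=725 h(14,19)=(14*31+19)%997=453 h(73,56)=(73*31+56)%997=325 h(63,63)=(63*31+63)%997=22 -> [266, 850, 725, 453, 325, 22]
L2: h(266,850)=(266*31+850)%997=123 h(725,453)=(725*31+453)%997=994 h(325,22)=(325*31+22)%997=127 -> [123, 994, 127]
L3: h(123,994)=(123*31+994)%997=819 h(127,127)=(127*31+127)%997=76 -> [819, 76]
L4: h(819,76)=(819*31+76)%997=540 -> [540]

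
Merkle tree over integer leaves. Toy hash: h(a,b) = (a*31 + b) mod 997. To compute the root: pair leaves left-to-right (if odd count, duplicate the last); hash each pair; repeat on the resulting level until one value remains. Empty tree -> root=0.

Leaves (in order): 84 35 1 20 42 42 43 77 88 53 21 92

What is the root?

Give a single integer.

Answer: 384

Derivation:
L0: [84, 35, 1, 20, 42, 42, 43, 77, 88, 53, 21, 92]
L1: h(84,35)=(84*31+35)%997=645 h(1,20)=(1*31+20)%997=51 h(42,42)=(42*31+42)%997=347 h(43,77)=(43*31+77)%997=413 h(88,53)=(88*31+53)%997=787 h(21,92)=(21*31+92)%997=743 -> [645, 51, 347, 413, 787, 743]
L2: h(645,51)=(645*31+51)%997=106 h(347,413)=(347*31+413)%997=203 h(787,743)=(787*31+743)%997=215 -> [106, 203, 215]
L3: h(106,203)=(106*31+203)%997=498 h(215,215)=(215*31+215)%997=898 -> [498, 898]
L4: h(498,898)=(498*31+898)%997=384 -> [384]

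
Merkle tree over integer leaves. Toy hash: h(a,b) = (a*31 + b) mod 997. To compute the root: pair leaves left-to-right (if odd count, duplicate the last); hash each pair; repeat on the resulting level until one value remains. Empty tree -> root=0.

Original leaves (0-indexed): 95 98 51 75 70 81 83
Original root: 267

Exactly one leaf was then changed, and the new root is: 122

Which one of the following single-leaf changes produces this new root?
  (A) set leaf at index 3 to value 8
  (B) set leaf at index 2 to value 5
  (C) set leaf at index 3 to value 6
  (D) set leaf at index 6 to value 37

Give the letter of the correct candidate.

Original leaves: [95, 98, 51, 75, 70, 81, 83]
Target new root: 122
Try each candidate change and compute the resulting root:
Candidate A: set leaf[3] = 8 -> leaves = [95, 98, 51, 8, 70, 81, 83]
  L0: [95, 98, 51, 8, 70, 81, 83]
  L1: h(95,98)=(95*31+98)%997=52 h(51,8)=(51*31+8)%997=592 h(70,81)=(70*31+81)%997=257 h(83,83)=(83*31+83)%997=662 -> [52, 592, 257, 662]
  L2: h(52,592)=(52*31+592)%997=210 h(257,662)=(257*31+662)%997=653 -> [210, 653]
  L3: h(210,653)=(210*31+653)%997=184 -> [184]
  root = 184 != target 122
Candidate B: set leaf[2] = 5 -> leaves = [95, 98, 5, 75, 70, 81, 83]
  L0: [95, 98, 5, 75, 70, 81, 83]
  L1: h(95,98)=(95*31+98)%997=52 h(5,75)=(5*31+75)%997=230 h(70,81)=(70*31+81)%997=257 h(83,83)=(83*31+83)%997=662 -> [52, 230, 257, 662]
  L2: h(52,230)=(52*31+230)%997=845 h(257,662)=(257*31+662)%997=653 -> [845, 653]
  L3: h(845,653)=(845*31+653)%997=926 -> [926]
  root = 926 != target 122
Candidate C: set leaf[3] = 6 -> leaves = [95, 98, 51, 6, 70, 81, 83]
  L0: [95, 98, 51, 6, 70, 81, 83]
  L1: h(95,98)=(95*31+98)%997=52 h(51,6)=(51*31+6)%997=590 h(70,81)=(70*31+81)%997=257 h(83,83)=(83*31+83)%997=662 -> [52, 590, 257, 662]
  L2: h(52,590)=(52*31+590)%997=208 h(257,662)=(257*31+662)%997=653 -> [208, 653]
  L3: h(208,653)=(208*31+653)%997=122 -> [122]
  root = 122 == target 122  ** MATCH **
Candidate D: set leaf[6] = 37 -> leaves = [95, 98, 51, 75, 70, 81, 37]
  L0: [95, 98, 51, 75, 70, 81, 37]
  L1: h(95,98)=(95*31+98)%997=52 h(51,75)=(51*31+75)%997=659 h(70,81)=(70*31+81)%997=257 h(37,37)=(37*31+37)%997=187 -> [52, 659, 257, 187]
  L2: h(52,659)=(52*31+659)%997=277 h(257,187)=(257*31+187)%997=178 -> [277, 178]
  L3: h(277,178)=(277*31+178)%997=789 -> [789]
  root = 789 != target 122
Candidate C produces the target root.

Answer: C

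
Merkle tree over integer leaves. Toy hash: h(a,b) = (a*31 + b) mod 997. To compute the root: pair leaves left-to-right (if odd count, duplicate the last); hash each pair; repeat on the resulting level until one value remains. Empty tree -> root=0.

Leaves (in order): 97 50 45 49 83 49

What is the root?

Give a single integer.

Answer: 670

Derivation:
L0: [97, 50, 45, 49, 83, 49]
L1: h(97,50)=(97*31+50)%997=66 h(45,49)=(45*31+49)%997=447 h(83,49)=(83*31+49)%997=628 -> [66, 447, 628]
L2: h(66,447)=(66*31+447)%997=499 h(628,628)=(628*31+628)%997=156 -> [499, 156]
L3: h(499,156)=(499*31+156)%997=670 -> [670]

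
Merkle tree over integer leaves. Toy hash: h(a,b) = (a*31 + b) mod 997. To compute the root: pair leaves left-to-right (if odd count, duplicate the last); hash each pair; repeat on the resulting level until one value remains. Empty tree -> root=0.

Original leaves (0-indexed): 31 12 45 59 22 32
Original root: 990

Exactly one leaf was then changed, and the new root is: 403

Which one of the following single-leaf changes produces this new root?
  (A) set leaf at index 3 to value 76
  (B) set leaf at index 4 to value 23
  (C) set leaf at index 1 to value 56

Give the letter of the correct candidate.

Answer: C

Derivation:
Original leaves: [31, 12, 45, 59, 22, 32]
Target new root: 403
Try each candidate change and compute the resulting root:
Candidate A: set leaf[3] = 76 -> leaves = [31, 12, 45, 76, 22, 32]
  L0: [31, 12, 45, 76, 22, 32]
  L1: h(31,12)=(31*31+12)%997=973 h(45,76)=(45*31+76)%997=474 h(22,32)=(22*31+32)%997=714 -> [973, 474, 714]
  L2: h(973,474)=(973*31+474)%997=727 h(714,714)=(714*31+714)%997=914 -> [727, 914]
  L3: h(727,914)=(727*31+914)%997=520 -> [520]
  root = 520 != target 403
Candidate B: set leaf[4] = 23 -> leaves = [31, 12, 45, 59, 23, 32]
  L0: [31, 12, 45, 59, 23, 32]
  L1: h(31,12)=(31*31+12)%997=973 h(45,59)=(45*31+59)%997=457 h(23,32)=(23*31+32)%997=745 -> [973, 457, 745]
  L2: h(973,457)=(973*31+457)%997=710 h(745,745)=(745*31+745)%997=909 -> [710, 909]
  L3: h(710,909)=(710*31+909)%997=985 -> [985]
  root = 985 != target 403
Candidate C: set leaf[1] = 56 -> leaves = [31, 56, 45, 59, 22, 32]
  L0: [31, 56, 45, 59, 22, 32]
  L1: h(31,56)=(31*31+56)%997=20 h(45,59)=(45*31+59)%997=457 h(22,32)=(22*31+32)%997=714 -> [20, 457, 714]
  L2: h(20,457)=(20*31+457)%997=80 h(714,714)=(714*31+714)%997=914 -> [80, 914]
  L3: h(80,914)=(80*31+914)%997=403 -> [403]
  root = 403 == target 403  ** MATCH **
Candidate C produces the target root.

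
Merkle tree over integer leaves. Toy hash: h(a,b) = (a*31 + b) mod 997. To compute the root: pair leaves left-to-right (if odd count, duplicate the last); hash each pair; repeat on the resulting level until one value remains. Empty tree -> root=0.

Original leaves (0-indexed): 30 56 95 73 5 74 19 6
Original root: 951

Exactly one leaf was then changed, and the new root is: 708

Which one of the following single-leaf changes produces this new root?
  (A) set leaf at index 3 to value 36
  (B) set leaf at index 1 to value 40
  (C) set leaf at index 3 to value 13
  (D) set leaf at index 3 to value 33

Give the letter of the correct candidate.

Answer: D

Derivation:
Original leaves: [30, 56, 95, 73, 5, 74, 19, 6]
Target new root: 708
Try each candidate change and compute the resulting root:
Candidate A: set leaf[3] = 36 -> leaves = [30, 56, 95, 36, 5, 74, 19, 6]
  L0: [30, 56, 95, 36, 5, 74, 19, 6]
  L1: h(30,56)=(30*31+56)%997=986 h(95,36)=(95*31+36)%997=987 h(5,74)=(5*31+74)%997=229 h(19,6)=(19*31+6)%997=595 -> [986, 987, 229, 595]
  L2: h(986,987)=(986*31+987)%997=646 h(229,595)=(229*31+595)%997=715 -> [646, 715]
  L3: h(646,715)=(646*31+715)%997=801 -> [801]
  root = 801 != target 708
Candidate B: set leaf[1] = 40 -> leaves = [30, 40, 95, 73, 5, 74, 19, 6]
  L0: [30, 40, 95, 73, 5, 74, 19, 6]
  L1: h(30,40)=(30*31+40)%997=970 h(95,73)=(95*31+73)%997=27 h(5,74)=(5*31+74)%997=229 h(19,6)=(19*31+6)%997=595 -> [970, 27, 229, 595]
  L2: h(970,27)=(970*31+27)%997=187 h(229,595)=(229*31+595)%997=715 -> [187, 715]
  L3: h(187,715)=(187*31+715)%997=530 -> [530]
  root = 530 != target 708
Candidate C: set leaf[3] = 13 -> leaves = [30, 56, 95, 13, 5, 74, 19, 6]
  L0: [30, 56, 95, 13, 5, 74, 19, 6]
  L1: h(30,56)=(30*31+56)%997=986 h(95,13)=(95*31+13)%997=964 h(5,74)=(5*31+74)%997=229 h(19,6)=(19*31+6)%997=595 -> [986, 964, 229, 595]
  L2: h(986,964)=(986*31+964)%997=623 h(229,595)=(229*31+595)%997=715 -> [623, 715]
  L3: h(623,715)=(623*31+715)%997=88 -> [88]
  root = 88 != target 708
Candidate D: set leaf[3] = 33 -> leaves = [30, 56, 95, 33, 5, 74, 19, 6]
  L0: [30, 56, 95, 33, 5, 74, 19, 6]
  L1: h(30,56)=(30*31+56)%997=986 h(95,33)=(95*31+33)%997=984 h(5,74)=(5*31+74)%997=229 h(19,6)=(19*31+6)%997=595 -> [986, 984, 229, 595]
  L2: h(986,984)=(986*31+984)%997=643 h(229,595)=(229*31+595)%997=715 -> [643, 715]
  L3: h(643,715)=(643*31+715)%997=708 -> [708]
  root = 708 == target 708  ** MATCH **
Candidate D produces the target root.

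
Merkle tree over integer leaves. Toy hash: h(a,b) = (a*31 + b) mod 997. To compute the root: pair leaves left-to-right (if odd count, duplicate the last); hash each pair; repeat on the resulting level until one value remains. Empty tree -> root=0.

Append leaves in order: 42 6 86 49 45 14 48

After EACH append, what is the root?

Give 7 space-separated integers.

Answer: 42 311 429 392 406 411 538

Derivation:
After append 42 (leaves=[42]):
  L0: [42]
  root=42
After append 6 (leaves=[42, 6]):
  L0: [42, 6]
  L1: h(42,6)=(42*31+6)%997=311 -> [311]
  root=311
After append 86 (leaves=[42, 6, 86]):
  L0: [42, 6, 86]
  L1: h(42,6)=(42*31+6)%997=311 h(86,86)=(86*31+86)%997=758 -> [311, 758]
  L2: h(311,758)=(311*31+758)%997=429 -> [429]
  root=429
After append 49 (leaves=[42, 6, 86, 49]):
  L0: [42, 6, 86, 49]
  L1: h(42,6)=(42*31+6)%997=311 h(86,49)=(86*31+49)%997=721 -> [311, 721]
  L2: h(311,721)=(311*31+721)%997=392 -> [392]
  root=392
After append 45 (leaves=[42, 6, 86, 49, 45]):
  L0: [42, 6, 86, 49, 45]
  L1: h(42,6)=(42*31+6)%997=311 h(86,49)=(86*31+49)%997=721 h(45,45)=(45*31+45)%997=443 -> [311, 721, 443]
  L2: h(311,721)=(311*31+721)%997=392 h(443,443)=(443*31+443)%997=218 -> [392, 218]
  L3: h(392,218)=(392*31+218)%997=406 -> [406]
  root=406
After append 14 (leaves=[42, 6, 86, 49, 45, 14]):
  L0: [42, 6, 86, 49, 45, 14]
  L1: h(42,6)=(42*31+6)%997=311 h(86,49)=(86*31+49)%997=721 h(45,14)=(45*31+14)%997=412 -> [311, 721, 412]
  L2: h(311,721)=(311*31+721)%997=392 h(412,412)=(412*31+412)%997=223 -> [392, 223]
  L3: h(392,223)=(392*31+223)%997=411 -> [411]
  root=411
After append 48 (leaves=[42, 6, 86, 49, 45, 14, 48]):
  L0: [42, 6, 86, 49, 45, 14, 48]
  L1: h(42,6)=(42*31+6)%997=311 h(86,49)=(86*31+49)%997=721 h(45,14)=(45*31+14)%997=412 h(48,48)=(48*31+48)%997=539 -> [311, 721, 412, 539]
  L2: h(311,721)=(311*31+721)%997=392 h(412,539)=(412*31+539)%997=350 -> [392, 350]
  L3: h(392,350)=(392*31+350)%997=538 -> [538]
  root=538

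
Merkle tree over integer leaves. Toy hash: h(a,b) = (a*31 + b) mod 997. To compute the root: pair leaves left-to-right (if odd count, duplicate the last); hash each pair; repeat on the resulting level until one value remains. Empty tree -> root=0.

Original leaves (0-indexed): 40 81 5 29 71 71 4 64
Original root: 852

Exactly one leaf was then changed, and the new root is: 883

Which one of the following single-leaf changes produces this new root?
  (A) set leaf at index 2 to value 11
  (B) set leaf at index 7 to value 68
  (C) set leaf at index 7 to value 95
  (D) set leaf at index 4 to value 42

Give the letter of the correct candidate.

Original leaves: [40, 81, 5, 29, 71, 71, 4, 64]
Target new root: 883
Try each candidate change and compute the resulting root:
Candidate A: set leaf[2] = 11 -> leaves = [40, 81, 11, 29, 71, 71, 4, 64]
  L0: [40, 81, 11, 29, 71, 71, 4, 64]
  L1: h(40,81)=(40*31+81)%997=324 h(11,29)=(11*31+29)%997=370 h(71,71)=(71*31+71)%997=278 h(4,64)=(4*31+64)%997=188 -> [324, 370, 278, 188]
  L2: h(324,370)=(324*31+370)%997=444 h(278,188)=(278*31+188)%997=830 -> [444, 830]
  L3: h(444,830)=(444*31+830)%997=636 -> [636]
  root = 636 != target 883
Candidate B: set leaf[7] = 68 -> leaves = [40, 81, 5, 29, 71, 71, 4, 68]
  L0: [40, 81, 5, 29, 71, 71, 4, 68]
  L1: h(40,81)=(40*31+81)%997=324 h(5,29)=(5*31+29)%997=184 h(71,71)=(71*31+71)%997=278 h(4,68)=(4*31+68)%997=192 -> [324, 184, 278, 192]
  L2: h(324,184)=(324*31+184)%997=258 h(278,192)=(278*31+192)%997=834 -> [258, 834]
  L3: h(258,834)=(258*31+834)%997=856 -> [856]
  root = 856 != target 883
Candidate C: set leaf[7] = 95 -> leaves = [40, 81, 5, 29, 71, 71, 4, 95]
  L0: [40, 81, 5, 29, 71, 71, 4, 95]
  L1: h(40,81)=(40*31+81)%997=324 h(5,29)=(5*31+29)%997=184 h(71,71)=(71*31+71)%997=278 h(4,95)=(4*31+95)%997=219 -> [324, 184, 278, 219]
  L2: h(324,184)=(324*31+184)%997=258 h(278,219)=(278*31+219)%997=861 -> [258, 861]
  L3: h(258,861)=(258*31+861)%997=883 -> [883]
  root = 883 == target 883  ** MATCH **
Candidate D: set leaf[4] = 42 -> leaves = [40, 81, 5, 29, 42, 71, 4, 64]
  L0: [40, 81, 5, 29, 42, 71, 4, 64]
  L1: h(40,81)=(40*31+81)%997=324 h(5,29)=(5*31+29)%997=184 h(42,71)=(42*31+71)%997=376 h(4,64)=(4*31+64)%997=188 -> [324, 184, 376, 188]
  L2: h(324,184)=(324*31+184)%997=258 h(376,188)=(376*31+188)%997=877 -> [258, 877]
  L3: h(258,877)=(258*31+877)%997=899 -> [899]
  root = 899 != target 883
Candidate C produces the target root.

Answer: C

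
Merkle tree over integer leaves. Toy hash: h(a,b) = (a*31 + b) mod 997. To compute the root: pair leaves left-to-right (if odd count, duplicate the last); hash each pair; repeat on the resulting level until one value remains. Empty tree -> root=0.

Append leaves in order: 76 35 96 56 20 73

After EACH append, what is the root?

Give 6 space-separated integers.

After append 76 (leaves=[76]):
  L0: [76]
  root=76
After append 35 (leaves=[76, 35]):
  L0: [76, 35]
  L1: h(76,35)=(76*31+35)%997=397 -> [397]
  root=397
After append 96 (leaves=[76, 35, 96]):
  L0: [76, 35, 96]
  L1: h(76,35)=(76*31+35)%997=397 h(96,96)=(96*31+96)%997=81 -> [397, 81]
  L2: h(397,81)=(397*31+81)%997=424 -> [424]
  root=424
After append 56 (leaves=[76, 35, 96, 56]):
  L0: [76, 35, 96, 56]
  L1: h(76,35)=(76*31+35)%997=397 h(96,56)=(96*31+56)%997=41 -> [397, 41]
  L2: h(397,41)=(397*31+41)%997=384 -> [384]
  root=384
After append 20 (leaves=[76, 35, 96, 56, 20]):
  L0: [76, 35, 96, 56, 20]
  L1: h(76,35)=(76*31+35)%997=397 h(96,56)=(96*31+56)%997=41 h(20,20)=(20*31+20)%997=640 -> [397, 41, 640]
  L2: h(397,41)=(397*31+41)%997=384 h(640,640)=(640*31+640)%997=540 -> [384, 540]
  L3: h(384,540)=(384*31+540)%997=480 -> [480]
  root=480
After append 73 (leaves=[76, 35, 96, 56, 20, 73]):
  L0: [76, 35, 96, 56, 20, 73]
  L1: h(76,35)=(76*31+35)%997=397 h(96,56)=(96*31+56)%997=41 h(20,73)=(20*31+73)%997=693 -> [397, 41, 693]
  L2: h(397,41)=(397*31+41)%997=384 h(693,693)=(693*31+693)%997=242 -> [384, 242]
  L3: h(384,242)=(384*31+242)%997=182 -> [182]
  root=182

Answer: 76 397 424 384 480 182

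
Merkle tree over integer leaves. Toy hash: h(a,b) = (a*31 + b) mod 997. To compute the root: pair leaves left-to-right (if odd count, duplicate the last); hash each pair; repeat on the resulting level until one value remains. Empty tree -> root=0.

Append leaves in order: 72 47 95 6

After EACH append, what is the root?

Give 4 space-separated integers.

Answer: 72 285 908 819

Derivation:
After append 72 (leaves=[72]):
  L0: [72]
  root=72
After append 47 (leaves=[72, 47]):
  L0: [72, 47]
  L1: h(72,47)=(72*31+47)%997=285 -> [285]
  root=285
After append 95 (leaves=[72, 47, 95]):
  L0: [72, 47, 95]
  L1: h(72,47)=(72*31+47)%997=285 h(95,95)=(95*31+95)%997=49 -> [285, 49]
  L2: h(285,49)=(285*31+49)%997=908 -> [908]
  root=908
After append 6 (leaves=[72, 47, 95, 6]):
  L0: [72, 47, 95, 6]
  L1: h(72,47)=(72*31+47)%997=285 h(95,6)=(95*31+6)%997=957 -> [285, 957]
  L2: h(285,957)=(285*31+957)%997=819 -> [819]
  root=819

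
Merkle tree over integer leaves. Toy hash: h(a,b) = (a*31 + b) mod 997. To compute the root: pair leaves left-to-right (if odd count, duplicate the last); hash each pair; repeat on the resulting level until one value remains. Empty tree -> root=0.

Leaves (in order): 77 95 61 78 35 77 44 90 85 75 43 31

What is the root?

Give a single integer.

L0: [77, 95, 61, 78, 35, 77, 44, 90, 85, 75, 43, 31]
L1: h(77,95)=(77*31+95)%997=488 h(61,78)=(61*31+78)%997=972 h(35,77)=(35*31+77)%997=165 h(44,90)=(44*31+90)%997=457 h(85,75)=(85*31+75)%997=716 h(43,31)=(43*31+31)%997=367 -> [488, 972, 165, 457, 716, 367]
L2: h(488,972)=(488*31+972)%997=148 h(165,457)=(165*31+457)%997=587 h(716,367)=(716*31+367)%997=629 -> [148, 587, 629]
L3: h(148,587)=(148*31+587)%997=190 h(629,629)=(629*31+629)%997=188 -> [190, 188]
L4: h(190,188)=(190*31+188)%997=96 -> [96]

Answer: 96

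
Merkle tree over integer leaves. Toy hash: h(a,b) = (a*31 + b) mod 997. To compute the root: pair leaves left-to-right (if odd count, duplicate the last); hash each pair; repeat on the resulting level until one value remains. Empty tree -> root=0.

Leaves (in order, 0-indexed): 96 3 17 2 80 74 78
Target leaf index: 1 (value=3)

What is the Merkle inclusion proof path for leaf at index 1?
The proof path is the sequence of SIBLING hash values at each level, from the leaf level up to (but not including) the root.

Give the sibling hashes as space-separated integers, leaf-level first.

Answer: 96 529 913

Derivation:
L0 (leaves): [96, 3, 17, 2, 80, 74, 78], target index=1
L1: h(96,3)=(96*31+3)%997=985 [pair 0] h(17,2)=(17*31+2)%997=529 [pair 1] h(80,74)=(80*31+74)%997=560 [pair 2] h(78,78)=(78*31+78)%997=502 [pair 3] -> [985, 529, 560, 502]
  Sibling for proof at L0: 96
L2: h(985,529)=(985*31+529)%997=157 [pair 0] h(560,502)=(560*31+502)%997=913 [pair 1] -> [157, 913]
  Sibling for proof at L1: 529
L3: h(157,913)=(157*31+913)%997=795 [pair 0] -> [795]
  Sibling for proof at L2: 913
Root: 795
Proof path (sibling hashes from leaf to root): [96, 529, 913]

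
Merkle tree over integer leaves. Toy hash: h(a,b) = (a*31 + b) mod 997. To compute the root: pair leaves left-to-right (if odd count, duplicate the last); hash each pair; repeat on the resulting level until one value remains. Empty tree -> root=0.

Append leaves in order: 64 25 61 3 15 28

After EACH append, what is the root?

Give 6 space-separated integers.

After append 64 (leaves=[64]):
  L0: [64]
  root=64
After append 25 (leaves=[64, 25]):
  L0: [64, 25]
  L1: h(64,25)=(64*31+25)%997=15 -> [15]
  root=15
After append 61 (leaves=[64, 25, 61]):
  L0: [64, 25, 61]
  L1: h(64,25)=(64*31+25)%997=15 h(61,61)=(61*31+61)%997=955 -> [15, 955]
  L2: h(15,955)=(15*31+955)%997=423 -> [423]
  root=423
After append 3 (leaves=[64, 25, 61, 3]):
  L0: [64, 25, 61, 3]
  L1: h(64,25)=(64*31+25)%997=15 h(61,3)=(61*31+3)%997=897 -> [15, 897]
  L2: h(15,897)=(15*31+897)%997=365 -> [365]
  root=365
After append 15 (leaves=[64, 25, 61, 3, 15]):
  L0: [64, 25, 61, 3, 15]
  L1: h(64,25)=(64*31+25)%997=15 h(61,3)=(61*31+3)%997=897 h(15,15)=(15*31+15)%997=480 -> [15, 897, 480]
  L2: h(15,897)=(15*31+897)%997=365 h(480,480)=(480*31+480)%997=405 -> [365, 405]
  L3: h(365,405)=(365*31+405)%997=753 -> [753]
  root=753
After append 28 (leaves=[64, 25, 61, 3, 15, 28]):
  L0: [64, 25, 61, 3, 15, 28]
  L1: h(64,25)=(64*31+25)%997=15 h(61,3)=(61*31+3)%997=897 h(15,28)=(15*31+28)%997=493 -> [15, 897, 493]
  L2: h(15,897)=(15*31+897)%997=365 h(493,493)=(493*31+493)%997=821 -> [365, 821]
  L3: h(365,821)=(365*31+821)%997=172 -> [172]
  root=172

Answer: 64 15 423 365 753 172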